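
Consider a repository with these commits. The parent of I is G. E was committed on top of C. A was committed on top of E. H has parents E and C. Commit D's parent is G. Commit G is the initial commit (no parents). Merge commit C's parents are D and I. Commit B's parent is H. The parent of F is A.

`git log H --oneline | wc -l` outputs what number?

Walking parent pointers from H: reachable set = {C, D, E, G, H, I}.
That is 6 commits.

6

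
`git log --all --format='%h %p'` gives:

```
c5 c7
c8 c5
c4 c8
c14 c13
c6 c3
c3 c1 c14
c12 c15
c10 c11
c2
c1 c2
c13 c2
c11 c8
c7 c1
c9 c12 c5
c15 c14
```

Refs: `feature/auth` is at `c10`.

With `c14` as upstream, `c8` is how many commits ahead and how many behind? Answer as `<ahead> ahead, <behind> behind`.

4 ahead, 2 behind

Reachable from c8: {c1, c2, c5, c7, c8}.
Reachable from c14: {c13, c14, c2}.
Only in c8's history (ahead): {c1, c5, c7, c8} — 4.
Only in c14's history (behind): {c13, c14} — 2.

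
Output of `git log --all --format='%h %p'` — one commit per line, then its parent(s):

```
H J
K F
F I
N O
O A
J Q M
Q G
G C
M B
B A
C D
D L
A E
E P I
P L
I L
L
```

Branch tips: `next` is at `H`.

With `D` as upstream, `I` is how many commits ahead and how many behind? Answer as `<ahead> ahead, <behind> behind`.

Reachable from I: {I, L}.
Reachable from D: {D, L}.
Only in I's history (ahead): {I} — 1.
Only in D's history (behind): {D} — 1.

1 ahead, 1 behind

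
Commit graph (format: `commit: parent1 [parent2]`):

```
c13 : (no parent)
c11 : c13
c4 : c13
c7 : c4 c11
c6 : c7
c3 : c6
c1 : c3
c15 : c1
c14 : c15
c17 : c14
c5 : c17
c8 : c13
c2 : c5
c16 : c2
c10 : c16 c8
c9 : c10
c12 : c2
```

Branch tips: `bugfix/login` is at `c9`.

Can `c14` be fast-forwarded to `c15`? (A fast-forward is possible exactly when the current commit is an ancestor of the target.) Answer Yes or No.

A fast-forward from c14 to c15 is possible iff c14 is an ancestor of c15.
Ancestors of c15: {c1, c11, c13, c15, c3, c4, c6, c7}.
c14 is not among them, so fast-forward is not possible.

No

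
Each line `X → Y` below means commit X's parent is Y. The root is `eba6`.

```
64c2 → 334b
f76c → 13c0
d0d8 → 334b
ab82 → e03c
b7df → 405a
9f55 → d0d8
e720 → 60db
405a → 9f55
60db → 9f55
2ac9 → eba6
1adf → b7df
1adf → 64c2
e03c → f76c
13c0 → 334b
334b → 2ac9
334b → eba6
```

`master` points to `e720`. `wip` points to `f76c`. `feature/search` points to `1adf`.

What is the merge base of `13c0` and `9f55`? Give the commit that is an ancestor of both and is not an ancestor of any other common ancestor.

Ancestors of 13c0: {13c0, 2ac9, 334b, eba6}.
Ancestors of 9f55: {2ac9, 334b, 9f55, d0d8, eba6}.
Common ancestors: {2ac9, 334b, eba6}.
Among these, 334b is not an ancestor of any other common ancestor — it is the merge base.

334b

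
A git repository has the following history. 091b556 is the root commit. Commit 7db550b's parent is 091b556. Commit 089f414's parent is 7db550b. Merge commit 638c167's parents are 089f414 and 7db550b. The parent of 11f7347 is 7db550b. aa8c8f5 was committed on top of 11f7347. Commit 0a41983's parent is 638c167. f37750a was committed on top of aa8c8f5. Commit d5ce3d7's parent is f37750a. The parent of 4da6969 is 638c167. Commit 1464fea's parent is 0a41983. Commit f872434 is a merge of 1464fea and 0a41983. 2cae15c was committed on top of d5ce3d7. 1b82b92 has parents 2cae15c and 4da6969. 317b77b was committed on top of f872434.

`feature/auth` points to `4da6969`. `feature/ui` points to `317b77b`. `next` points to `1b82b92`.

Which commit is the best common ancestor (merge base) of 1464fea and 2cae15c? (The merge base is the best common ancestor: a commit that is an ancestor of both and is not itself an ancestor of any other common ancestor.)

Ancestors of 1464fea: {089f414, 091b556, 0a41983, 1464fea, 638c167, 7db550b}.
Ancestors of 2cae15c: {091b556, 11f7347, 2cae15c, 7db550b, aa8c8f5, d5ce3d7, f37750a}.
Common ancestors: {091b556, 7db550b}.
Among these, 7db550b is not an ancestor of any other common ancestor — it is the merge base.

7db550b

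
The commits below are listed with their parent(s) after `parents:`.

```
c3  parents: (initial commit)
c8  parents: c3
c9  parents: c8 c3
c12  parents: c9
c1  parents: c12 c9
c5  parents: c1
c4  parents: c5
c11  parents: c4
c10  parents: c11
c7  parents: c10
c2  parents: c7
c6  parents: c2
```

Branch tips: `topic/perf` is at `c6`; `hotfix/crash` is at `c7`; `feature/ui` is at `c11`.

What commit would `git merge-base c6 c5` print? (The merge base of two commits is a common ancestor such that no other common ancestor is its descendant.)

c5

Ancestors of c6: {c1, c10, c11, c12, c2, c3, c4, c5, c6, c7, c8, c9}.
Ancestors of c5: {c1, c12, c3, c5, c8, c9}.
Common ancestors: {c1, c12, c3, c5, c8, c9}.
Among these, c5 is not an ancestor of any other common ancestor — it is the merge base.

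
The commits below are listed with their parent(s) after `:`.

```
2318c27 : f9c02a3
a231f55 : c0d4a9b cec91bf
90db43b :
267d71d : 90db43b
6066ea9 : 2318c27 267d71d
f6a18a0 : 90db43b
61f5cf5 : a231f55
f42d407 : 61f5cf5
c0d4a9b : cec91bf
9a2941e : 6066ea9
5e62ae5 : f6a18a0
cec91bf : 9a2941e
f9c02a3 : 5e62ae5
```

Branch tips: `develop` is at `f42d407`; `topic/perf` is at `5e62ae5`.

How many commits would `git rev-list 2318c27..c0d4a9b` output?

5

Reachable from c0d4a9b: {2318c27, 267d71d, 5e62ae5, 6066ea9, 90db43b, 9a2941e, c0d4a9b, cec91bf, f6a18a0, f9c02a3}.
Reachable from 2318c27: {2318c27, 5e62ae5, 90db43b, f6a18a0, f9c02a3}.
In c0d4a9b's history but not 2318c27's: {267d71d, 6066ea9, 9a2941e, c0d4a9b, cec91bf} — 5 commits.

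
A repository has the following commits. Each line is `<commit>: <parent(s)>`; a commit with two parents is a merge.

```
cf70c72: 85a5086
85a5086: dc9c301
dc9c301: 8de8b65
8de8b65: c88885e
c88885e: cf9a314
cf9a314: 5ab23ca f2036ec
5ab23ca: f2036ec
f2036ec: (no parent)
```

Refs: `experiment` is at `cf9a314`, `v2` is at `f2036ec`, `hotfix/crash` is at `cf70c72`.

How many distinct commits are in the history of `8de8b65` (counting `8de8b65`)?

5

Walking parent pointers from 8de8b65: reachable set = {5ab23ca, 8de8b65, c88885e, cf9a314, f2036ec}.
That is 5 commits.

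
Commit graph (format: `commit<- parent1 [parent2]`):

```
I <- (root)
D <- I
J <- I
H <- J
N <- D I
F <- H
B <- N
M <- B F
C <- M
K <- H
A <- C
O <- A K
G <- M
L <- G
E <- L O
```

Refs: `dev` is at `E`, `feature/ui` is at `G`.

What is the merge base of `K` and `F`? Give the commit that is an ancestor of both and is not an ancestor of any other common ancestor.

H

Ancestors of K: {H, I, J, K}.
Ancestors of F: {F, H, I, J}.
Common ancestors: {H, I, J}.
Among these, H is not an ancestor of any other common ancestor — it is the merge base.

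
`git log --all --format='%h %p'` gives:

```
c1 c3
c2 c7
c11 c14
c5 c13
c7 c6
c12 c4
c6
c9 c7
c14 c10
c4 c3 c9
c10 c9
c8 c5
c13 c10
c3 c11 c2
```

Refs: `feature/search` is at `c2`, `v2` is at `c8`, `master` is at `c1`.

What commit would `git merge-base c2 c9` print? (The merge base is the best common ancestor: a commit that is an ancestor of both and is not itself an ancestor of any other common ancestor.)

Ancestors of c2: {c2, c6, c7}.
Ancestors of c9: {c6, c7, c9}.
Common ancestors: {c6, c7}.
Among these, c7 is not an ancestor of any other common ancestor — it is the merge base.

c7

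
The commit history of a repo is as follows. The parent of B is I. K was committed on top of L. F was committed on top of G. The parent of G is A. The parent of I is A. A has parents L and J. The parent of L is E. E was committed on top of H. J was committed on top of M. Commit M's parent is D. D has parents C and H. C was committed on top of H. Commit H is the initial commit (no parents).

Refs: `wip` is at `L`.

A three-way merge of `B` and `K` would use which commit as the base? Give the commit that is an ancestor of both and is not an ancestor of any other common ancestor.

Ancestors of B: {A, B, C, D, E, H, I, J, L, M}.
Ancestors of K: {E, H, K, L}.
Common ancestors: {E, H, L}.
Among these, L is not an ancestor of any other common ancestor — it is the merge base.

L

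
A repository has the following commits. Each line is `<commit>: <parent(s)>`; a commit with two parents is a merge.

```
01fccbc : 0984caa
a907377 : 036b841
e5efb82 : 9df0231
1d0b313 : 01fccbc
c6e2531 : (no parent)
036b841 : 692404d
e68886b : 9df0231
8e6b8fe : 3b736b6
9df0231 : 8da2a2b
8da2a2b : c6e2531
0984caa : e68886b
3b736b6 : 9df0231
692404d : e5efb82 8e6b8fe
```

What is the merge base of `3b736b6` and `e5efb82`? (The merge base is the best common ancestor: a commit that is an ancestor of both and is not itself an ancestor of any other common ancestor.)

9df0231

Ancestors of 3b736b6: {3b736b6, 8da2a2b, 9df0231, c6e2531}.
Ancestors of e5efb82: {8da2a2b, 9df0231, c6e2531, e5efb82}.
Common ancestors: {8da2a2b, 9df0231, c6e2531}.
Among these, 9df0231 is not an ancestor of any other common ancestor — it is the merge base.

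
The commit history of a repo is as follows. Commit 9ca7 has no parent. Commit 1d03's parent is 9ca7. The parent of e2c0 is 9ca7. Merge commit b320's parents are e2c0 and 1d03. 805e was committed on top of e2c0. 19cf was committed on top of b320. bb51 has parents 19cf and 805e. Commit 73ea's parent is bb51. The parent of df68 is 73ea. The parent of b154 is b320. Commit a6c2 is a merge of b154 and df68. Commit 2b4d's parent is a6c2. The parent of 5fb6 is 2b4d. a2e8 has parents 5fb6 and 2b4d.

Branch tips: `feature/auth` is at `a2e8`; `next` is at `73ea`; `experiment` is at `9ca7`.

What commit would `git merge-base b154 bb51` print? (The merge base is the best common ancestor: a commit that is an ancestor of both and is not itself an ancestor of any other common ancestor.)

b320

Ancestors of b154: {1d03, 9ca7, b154, b320, e2c0}.
Ancestors of bb51: {19cf, 1d03, 805e, 9ca7, b320, bb51, e2c0}.
Common ancestors: {1d03, 9ca7, b320, e2c0}.
Among these, b320 is not an ancestor of any other common ancestor — it is the merge base.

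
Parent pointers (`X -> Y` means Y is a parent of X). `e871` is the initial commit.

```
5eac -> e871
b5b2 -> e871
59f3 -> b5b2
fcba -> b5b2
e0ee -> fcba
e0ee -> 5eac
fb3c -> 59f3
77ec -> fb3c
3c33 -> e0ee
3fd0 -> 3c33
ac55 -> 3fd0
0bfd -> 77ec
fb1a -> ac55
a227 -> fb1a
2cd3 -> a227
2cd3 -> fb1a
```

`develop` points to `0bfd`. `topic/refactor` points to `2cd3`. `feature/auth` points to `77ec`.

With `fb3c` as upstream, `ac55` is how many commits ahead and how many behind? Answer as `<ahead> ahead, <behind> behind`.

6 ahead, 2 behind

Reachable from ac55: {3c33, 3fd0, 5eac, ac55, b5b2, e0ee, e871, fcba}.
Reachable from fb3c: {59f3, b5b2, e871, fb3c}.
Only in ac55's history (ahead): {3c33, 3fd0, 5eac, ac55, e0ee, fcba} — 6.
Only in fb3c's history (behind): {59f3, fb3c} — 2.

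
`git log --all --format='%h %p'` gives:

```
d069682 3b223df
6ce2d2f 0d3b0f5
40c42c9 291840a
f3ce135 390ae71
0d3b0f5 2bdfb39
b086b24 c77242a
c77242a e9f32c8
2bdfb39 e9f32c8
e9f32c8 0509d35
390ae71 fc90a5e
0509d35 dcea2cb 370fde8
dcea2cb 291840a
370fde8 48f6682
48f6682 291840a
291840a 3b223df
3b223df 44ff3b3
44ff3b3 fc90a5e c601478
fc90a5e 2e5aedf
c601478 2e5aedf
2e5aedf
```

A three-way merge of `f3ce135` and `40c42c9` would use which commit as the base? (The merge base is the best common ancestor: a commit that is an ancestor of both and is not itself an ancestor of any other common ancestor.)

fc90a5e

Ancestors of f3ce135: {2e5aedf, 390ae71, f3ce135, fc90a5e}.
Ancestors of 40c42c9: {291840a, 2e5aedf, 3b223df, 40c42c9, 44ff3b3, c601478, fc90a5e}.
Common ancestors: {2e5aedf, fc90a5e}.
Among these, fc90a5e is not an ancestor of any other common ancestor — it is the merge base.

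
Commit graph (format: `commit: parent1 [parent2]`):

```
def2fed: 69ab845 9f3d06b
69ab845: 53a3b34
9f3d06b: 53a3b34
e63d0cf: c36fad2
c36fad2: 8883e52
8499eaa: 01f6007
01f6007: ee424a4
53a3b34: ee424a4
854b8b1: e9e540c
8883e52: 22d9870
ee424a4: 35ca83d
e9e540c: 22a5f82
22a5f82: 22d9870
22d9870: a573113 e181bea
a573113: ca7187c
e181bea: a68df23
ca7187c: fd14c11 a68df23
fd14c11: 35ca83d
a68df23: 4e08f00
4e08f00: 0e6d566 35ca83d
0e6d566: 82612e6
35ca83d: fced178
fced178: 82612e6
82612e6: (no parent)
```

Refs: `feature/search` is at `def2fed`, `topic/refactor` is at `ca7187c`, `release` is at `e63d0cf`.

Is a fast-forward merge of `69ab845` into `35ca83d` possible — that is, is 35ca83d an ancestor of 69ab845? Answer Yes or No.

Yes

A fast-forward from 35ca83d to 69ab845 is possible iff 35ca83d is an ancestor of 69ab845.
Ancestors of 69ab845: {35ca83d, 53a3b34, 69ab845, 82612e6, ee424a4, fced178}.
35ca83d is among them, so fast-forward is possible.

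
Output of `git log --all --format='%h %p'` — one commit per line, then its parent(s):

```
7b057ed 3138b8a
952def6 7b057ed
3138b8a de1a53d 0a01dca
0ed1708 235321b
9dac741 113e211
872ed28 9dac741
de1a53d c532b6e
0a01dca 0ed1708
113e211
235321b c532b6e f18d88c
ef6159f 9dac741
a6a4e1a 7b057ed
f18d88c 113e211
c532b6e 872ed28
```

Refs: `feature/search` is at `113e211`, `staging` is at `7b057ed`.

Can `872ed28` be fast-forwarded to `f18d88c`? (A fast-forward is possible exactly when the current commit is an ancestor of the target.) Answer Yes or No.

No

A fast-forward from 872ed28 to f18d88c is possible iff 872ed28 is an ancestor of f18d88c.
Ancestors of f18d88c: {113e211, f18d88c}.
872ed28 is not among them, so fast-forward is not possible.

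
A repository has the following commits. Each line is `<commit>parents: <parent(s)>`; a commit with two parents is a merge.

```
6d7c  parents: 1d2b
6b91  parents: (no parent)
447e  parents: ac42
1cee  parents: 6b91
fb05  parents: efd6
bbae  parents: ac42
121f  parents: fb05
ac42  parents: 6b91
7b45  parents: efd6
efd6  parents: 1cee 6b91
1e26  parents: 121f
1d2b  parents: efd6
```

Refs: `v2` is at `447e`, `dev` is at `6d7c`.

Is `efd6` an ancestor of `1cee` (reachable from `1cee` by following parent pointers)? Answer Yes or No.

No

Ancestors of 1cee: {1cee, 6b91}.
efd6 is not in that set, so it is not an ancestor of 1cee.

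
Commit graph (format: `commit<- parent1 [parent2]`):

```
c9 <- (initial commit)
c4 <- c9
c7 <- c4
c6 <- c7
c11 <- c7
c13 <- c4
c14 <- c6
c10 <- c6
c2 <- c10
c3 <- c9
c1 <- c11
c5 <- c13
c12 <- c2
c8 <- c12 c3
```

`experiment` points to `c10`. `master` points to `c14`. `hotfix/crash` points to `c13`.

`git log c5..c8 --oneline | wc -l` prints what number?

Reachable from c8: {c10, c12, c2, c3, c4, c6, c7, c8, c9}.
Reachable from c5: {c13, c4, c5, c9}.
In c8's history but not c5's: {c10, c12, c2, c3, c6, c7, c8} — 7 commits.

7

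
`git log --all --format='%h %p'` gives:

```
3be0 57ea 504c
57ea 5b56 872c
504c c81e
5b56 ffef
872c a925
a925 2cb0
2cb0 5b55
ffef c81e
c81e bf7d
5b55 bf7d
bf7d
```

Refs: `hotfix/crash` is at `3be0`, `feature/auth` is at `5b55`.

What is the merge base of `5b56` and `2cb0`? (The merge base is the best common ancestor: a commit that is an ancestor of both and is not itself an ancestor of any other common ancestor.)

bf7d

Ancestors of 5b56: {5b56, bf7d, c81e, ffef}.
Ancestors of 2cb0: {2cb0, 5b55, bf7d}.
Common ancestors: {bf7d}.
The only common ancestor is bf7d, so it is the merge base.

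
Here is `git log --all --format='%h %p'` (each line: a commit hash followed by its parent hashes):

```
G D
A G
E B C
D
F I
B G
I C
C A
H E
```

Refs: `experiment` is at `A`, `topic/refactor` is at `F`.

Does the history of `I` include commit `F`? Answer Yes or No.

Ancestors of I: {A, C, D, G, I}.
F is not in that set, so it is not an ancestor of I.

No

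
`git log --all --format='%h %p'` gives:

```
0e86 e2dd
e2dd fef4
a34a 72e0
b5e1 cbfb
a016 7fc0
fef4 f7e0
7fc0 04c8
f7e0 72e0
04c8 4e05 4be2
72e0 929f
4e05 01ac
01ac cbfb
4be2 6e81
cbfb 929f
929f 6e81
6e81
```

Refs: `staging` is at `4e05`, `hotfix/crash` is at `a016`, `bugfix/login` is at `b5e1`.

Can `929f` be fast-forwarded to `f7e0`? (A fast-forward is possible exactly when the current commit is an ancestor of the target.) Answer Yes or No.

Yes

A fast-forward from 929f to f7e0 is possible iff 929f is an ancestor of f7e0.
Ancestors of f7e0: {6e81, 72e0, 929f, f7e0}.
929f is among them, so fast-forward is possible.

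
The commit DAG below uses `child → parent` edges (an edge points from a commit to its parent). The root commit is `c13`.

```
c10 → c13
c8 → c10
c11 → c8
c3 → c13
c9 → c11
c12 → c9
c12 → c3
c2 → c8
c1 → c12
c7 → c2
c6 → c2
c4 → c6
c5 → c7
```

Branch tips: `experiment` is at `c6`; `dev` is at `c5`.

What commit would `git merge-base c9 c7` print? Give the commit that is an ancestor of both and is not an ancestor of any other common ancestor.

c8

Ancestors of c9: {c10, c11, c13, c8, c9}.
Ancestors of c7: {c10, c13, c2, c7, c8}.
Common ancestors: {c10, c13, c8}.
Among these, c8 is not an ancestor of any other common ancestor — it is the merge base.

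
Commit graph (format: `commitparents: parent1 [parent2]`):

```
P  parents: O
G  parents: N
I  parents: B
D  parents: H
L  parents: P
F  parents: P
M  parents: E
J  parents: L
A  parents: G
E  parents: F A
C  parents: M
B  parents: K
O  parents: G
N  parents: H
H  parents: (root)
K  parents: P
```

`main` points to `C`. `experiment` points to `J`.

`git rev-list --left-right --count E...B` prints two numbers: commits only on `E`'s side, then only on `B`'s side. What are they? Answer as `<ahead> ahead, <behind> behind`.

Reachable from E: {A, E, F, G, H, N, O, P}.
Reachable from B: {B, G, H, K, N, O, P}.
Only in E's history (ahead): {A, E, F} — 3.
Only in B's history (behind): {B, K} — 2.

3 ahead, 2 behind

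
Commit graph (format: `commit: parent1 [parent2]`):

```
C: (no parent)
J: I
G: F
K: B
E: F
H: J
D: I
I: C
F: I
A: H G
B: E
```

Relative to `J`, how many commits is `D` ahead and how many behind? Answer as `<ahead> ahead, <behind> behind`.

1 ahead, 1 behind

Reachable from D: {C, D, I}.
Reachable from J: {C, I, J}.
Only in D's history (ahead): {D} — 1.
Only in J's history (behind): {J} — 1.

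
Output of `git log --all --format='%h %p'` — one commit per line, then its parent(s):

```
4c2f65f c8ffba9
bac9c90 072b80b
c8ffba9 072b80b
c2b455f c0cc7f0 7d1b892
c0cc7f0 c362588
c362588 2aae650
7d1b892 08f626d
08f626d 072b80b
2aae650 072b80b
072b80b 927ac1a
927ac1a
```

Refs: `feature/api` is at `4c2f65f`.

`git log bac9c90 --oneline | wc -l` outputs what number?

3

Walking parent pointers from bac9c90: reachable set = {072b80b, 927ac1a, bac9c90}.
That is 3 commits.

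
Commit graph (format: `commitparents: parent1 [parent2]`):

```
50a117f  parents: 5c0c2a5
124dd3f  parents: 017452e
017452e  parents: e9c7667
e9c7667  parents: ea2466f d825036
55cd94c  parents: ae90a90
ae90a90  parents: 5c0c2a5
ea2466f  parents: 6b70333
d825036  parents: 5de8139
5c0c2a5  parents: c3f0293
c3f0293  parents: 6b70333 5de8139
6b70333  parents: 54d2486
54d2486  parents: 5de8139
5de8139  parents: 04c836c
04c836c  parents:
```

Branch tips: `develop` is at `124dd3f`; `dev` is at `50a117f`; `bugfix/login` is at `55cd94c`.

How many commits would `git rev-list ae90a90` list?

7

Walking parent pointers from ae90a90: reachable set = {04c836c, 54d2486, 5c0c2a5, 5de8139, 6b70333, ae90a90, c3f0293}.
That is 7 commits.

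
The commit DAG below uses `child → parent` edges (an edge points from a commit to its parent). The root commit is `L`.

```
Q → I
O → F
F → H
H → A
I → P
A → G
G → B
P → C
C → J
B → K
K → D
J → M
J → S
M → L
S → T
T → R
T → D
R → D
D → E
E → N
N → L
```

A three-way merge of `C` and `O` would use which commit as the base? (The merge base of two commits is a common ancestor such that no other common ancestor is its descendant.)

D

Ancestors of C: {C, D, E, J, L, M, N, R, S, T}.
Ancestors of O: {A, B, D, E, F, G, H, K, L, N, O}.
Common ancestors: {D, E, L, N}.
Among these, D is not an ancestor of any other common ancestor — it is the merge base.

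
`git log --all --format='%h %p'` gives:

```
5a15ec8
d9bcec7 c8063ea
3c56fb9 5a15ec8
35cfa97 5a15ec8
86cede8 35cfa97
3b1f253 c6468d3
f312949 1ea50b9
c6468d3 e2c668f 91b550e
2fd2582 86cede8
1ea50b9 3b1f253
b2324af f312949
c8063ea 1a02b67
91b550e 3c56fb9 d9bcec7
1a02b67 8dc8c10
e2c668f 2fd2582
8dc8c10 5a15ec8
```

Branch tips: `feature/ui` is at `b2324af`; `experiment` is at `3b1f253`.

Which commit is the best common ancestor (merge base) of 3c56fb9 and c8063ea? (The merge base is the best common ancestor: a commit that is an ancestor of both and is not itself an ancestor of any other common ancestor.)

5a15ec8

Ancestors of 3c56fb9: {3c56fb9, 5a15ec8}.
Ancestors of c8063ea: {1a02b67, 5a15ec8, 8dc8c10, c8063ea}.
Common ancestors: {5a15ec8}.
The only common ancestor is 5a15ec8, so it is the merge base.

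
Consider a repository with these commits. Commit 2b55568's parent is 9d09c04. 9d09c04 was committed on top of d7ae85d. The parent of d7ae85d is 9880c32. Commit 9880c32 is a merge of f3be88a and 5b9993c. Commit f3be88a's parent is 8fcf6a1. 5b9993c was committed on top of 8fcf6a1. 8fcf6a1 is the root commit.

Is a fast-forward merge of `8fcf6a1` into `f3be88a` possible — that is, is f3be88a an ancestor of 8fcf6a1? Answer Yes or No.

No

A fast-forward from f3be88a to 8fcf6a1 is possible iff f3be88a is an ancestor of 8fcf6a1.
Ancestors of 8fcf6a1: {8fcf6a1}.
f3be88a is not among them, so fast-forward is not possible.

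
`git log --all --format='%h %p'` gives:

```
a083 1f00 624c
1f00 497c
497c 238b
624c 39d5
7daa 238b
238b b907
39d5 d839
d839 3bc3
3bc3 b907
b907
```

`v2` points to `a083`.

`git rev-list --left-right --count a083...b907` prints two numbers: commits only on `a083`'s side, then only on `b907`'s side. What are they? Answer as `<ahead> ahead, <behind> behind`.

Reachable from a083: {1f00, 238b, 39d5, 3bc3, 497c, 624c, a083, b907, d839}.
Reachable from b907: {b907}.
Only in a083's history (ahead): {1f00, 238b, 39d5, 3bc3, 497c, 624c, a083, d839} — 8.
Only in b907's history (behind): {} — 0.

8 ahead, 0 behind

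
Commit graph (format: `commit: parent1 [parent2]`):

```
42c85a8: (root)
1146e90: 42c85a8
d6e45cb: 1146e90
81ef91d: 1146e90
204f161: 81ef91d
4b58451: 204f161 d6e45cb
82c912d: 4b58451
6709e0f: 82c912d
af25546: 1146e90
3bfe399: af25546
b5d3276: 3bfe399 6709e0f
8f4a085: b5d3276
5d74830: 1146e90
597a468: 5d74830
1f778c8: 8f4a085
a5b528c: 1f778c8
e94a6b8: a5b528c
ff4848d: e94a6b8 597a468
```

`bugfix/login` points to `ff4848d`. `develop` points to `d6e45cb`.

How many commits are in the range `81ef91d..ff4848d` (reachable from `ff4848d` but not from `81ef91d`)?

Reachable from ff4848d: {1146e90, 1f778c8, 204f161, 3bfe399, 42c85a8, 4b58451, 597a468, 5d74830, 6709e0f, 81ef91d, 82c912d, 8f4a085, a5b528c, af25546, b5d3276, d6e45cb, e94a6b8, ff4848d}.
Reachable from 81ef91d: {1146e90, 42c85a8, 81ef91d}.
In ff4848d's history but not 81ef91d's: {1f778c8, 204f161, 3bfe399, 4b58451, 597a468, 5d74830, 6709e0f, 82c912d, 8f4a085, a5b528c, af25546, b5d3276, d6e45cb, e94a6b8, ff4848d} — 15 commits.

15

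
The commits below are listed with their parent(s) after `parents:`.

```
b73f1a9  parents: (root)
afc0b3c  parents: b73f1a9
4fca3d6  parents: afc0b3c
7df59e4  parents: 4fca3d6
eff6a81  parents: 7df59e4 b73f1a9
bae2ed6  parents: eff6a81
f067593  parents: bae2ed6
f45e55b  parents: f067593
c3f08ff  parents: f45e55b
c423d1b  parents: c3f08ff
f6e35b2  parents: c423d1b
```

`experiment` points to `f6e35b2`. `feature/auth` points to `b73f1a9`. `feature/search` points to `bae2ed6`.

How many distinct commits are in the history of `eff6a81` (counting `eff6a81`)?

5

Walking parent pointers from eff6a81: reachable set = {4fca3d6, 7df59e4, afc0b3c, b73f1a9, eff6a81}.
That is 5 commits.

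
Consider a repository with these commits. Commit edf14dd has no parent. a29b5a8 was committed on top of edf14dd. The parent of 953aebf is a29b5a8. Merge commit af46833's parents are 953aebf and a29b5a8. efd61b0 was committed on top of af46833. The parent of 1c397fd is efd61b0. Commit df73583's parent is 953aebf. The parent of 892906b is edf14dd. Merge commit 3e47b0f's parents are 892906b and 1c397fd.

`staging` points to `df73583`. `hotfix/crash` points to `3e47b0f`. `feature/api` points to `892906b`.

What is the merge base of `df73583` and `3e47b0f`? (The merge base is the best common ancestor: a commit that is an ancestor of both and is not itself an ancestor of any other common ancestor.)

Ancestors of df73583: {953aebf, a29b5a8, df73583, edf14dd}.
Ancestors of 3e47b0f: {1c397fd, 3e47b0f, 892906b, 953aebf, a29b5a8, af46833, edf14dd, efd61b0}.
Common ancestors: {953aebf, a29b5a8, edf14dd}.
Among these, 953aebf is not an ancestor of any other common ancestor — it is the merge base.

953aebf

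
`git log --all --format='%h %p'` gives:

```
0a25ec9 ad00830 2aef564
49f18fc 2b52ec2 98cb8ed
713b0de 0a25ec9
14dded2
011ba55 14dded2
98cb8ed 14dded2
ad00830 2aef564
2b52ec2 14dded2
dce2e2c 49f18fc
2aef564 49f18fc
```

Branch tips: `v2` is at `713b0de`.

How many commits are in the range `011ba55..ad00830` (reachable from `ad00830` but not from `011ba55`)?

5

Reachable from ad00830: {14dded2, 2aef564, 2b52ec2, 49f18fc, 98cb8ed, ad00830}.
Reachable from 011ba55: {011ba55, 14dded2}.
In ad00830's history but not 011ba55's: {2aef564, 2b52ec2, 49f18fc, 98cb8ed, ad00830} — 5 commits.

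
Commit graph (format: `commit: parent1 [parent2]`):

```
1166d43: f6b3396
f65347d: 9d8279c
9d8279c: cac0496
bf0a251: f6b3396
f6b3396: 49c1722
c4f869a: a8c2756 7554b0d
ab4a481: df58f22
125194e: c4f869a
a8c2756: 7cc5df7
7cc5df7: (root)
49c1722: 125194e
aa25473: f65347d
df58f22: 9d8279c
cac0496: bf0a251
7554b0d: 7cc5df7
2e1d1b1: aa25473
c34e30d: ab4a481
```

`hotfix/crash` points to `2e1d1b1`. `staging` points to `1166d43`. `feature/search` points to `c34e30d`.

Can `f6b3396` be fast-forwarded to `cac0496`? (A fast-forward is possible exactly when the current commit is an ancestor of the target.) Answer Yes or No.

A fast-forward from f6b3396 to cac0496 is possible iff f6b3396 is an ancestor of cac0496.
Ancestors of cac0496: {125194e, 49c1722, 7554b0d, 7cc5df7, a8c2756, bf0a251, c4f869a, cac0496, f6b3396}.
f6b3396 is among them, so fast-forward is possible.

Yes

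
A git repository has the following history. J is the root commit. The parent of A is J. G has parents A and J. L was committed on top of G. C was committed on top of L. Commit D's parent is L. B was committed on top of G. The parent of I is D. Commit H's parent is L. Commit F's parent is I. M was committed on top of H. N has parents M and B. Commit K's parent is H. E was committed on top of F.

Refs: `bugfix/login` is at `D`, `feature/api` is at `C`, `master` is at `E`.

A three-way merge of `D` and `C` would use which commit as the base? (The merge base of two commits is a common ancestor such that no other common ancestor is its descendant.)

Ancestors of D: {A, D, G, J, L}.
Ancestors of C: {A, C, G, J, L}.
Common ancestors: {A, G, J, L}.
Among these, L is not an ancestor of any other common ancestor — it is the merge base.

L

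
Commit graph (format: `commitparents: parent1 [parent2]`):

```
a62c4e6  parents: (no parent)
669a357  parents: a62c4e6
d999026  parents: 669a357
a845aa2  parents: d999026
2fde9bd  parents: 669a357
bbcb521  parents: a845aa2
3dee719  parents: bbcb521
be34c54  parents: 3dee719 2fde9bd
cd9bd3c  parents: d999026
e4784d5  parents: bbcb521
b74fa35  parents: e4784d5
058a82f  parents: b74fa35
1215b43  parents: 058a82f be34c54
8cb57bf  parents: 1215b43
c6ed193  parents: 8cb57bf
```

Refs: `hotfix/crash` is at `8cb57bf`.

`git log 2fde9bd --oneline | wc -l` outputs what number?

Walking parent pointers from 2fde9bd: reachable set = {2fde9bd, 669a357, a62c4e6}.
That is 3 commits.

3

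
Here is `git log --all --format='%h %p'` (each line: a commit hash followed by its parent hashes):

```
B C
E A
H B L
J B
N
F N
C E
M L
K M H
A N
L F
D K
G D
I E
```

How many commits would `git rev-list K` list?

10

Walking parent pointers from K: reachable set = {A, B, C, E, F, H, K, L, M, N}.
That is 10 commits.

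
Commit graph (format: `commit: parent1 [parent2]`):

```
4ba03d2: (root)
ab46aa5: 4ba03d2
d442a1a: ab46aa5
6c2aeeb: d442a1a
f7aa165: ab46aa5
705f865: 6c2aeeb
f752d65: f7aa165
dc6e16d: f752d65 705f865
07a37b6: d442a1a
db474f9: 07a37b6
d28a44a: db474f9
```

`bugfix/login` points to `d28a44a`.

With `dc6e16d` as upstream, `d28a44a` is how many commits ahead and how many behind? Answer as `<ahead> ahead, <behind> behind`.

Reachable from d28a44a: {07a37b6, 4ba03d2, ab46aa5, d28a44a, d442a1a, db474f9}.
Reachable from dc6e16d: {4ba03d2, 6c2aeeb, 705f865, ab46aa5, d442a1a, dc6e16d, f752d65, f7aa165}.
Only in d28a44a's history (ahead): {07a37b6, d28a44a, db474f9} — 3.
Only in dc6e16d's history (behind): {6c2aeeb, 705f865, dc6e16d, f752d65, f7aa165} — 5.

3 ahead, 5 behind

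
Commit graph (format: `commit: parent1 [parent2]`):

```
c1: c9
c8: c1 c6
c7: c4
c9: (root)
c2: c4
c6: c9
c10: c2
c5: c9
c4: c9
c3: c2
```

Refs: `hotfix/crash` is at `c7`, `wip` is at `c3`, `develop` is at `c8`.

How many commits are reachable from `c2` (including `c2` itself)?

3

Walking parent pointers from c2: reachable set = {c2, c4, c9}.
That is 3 commits.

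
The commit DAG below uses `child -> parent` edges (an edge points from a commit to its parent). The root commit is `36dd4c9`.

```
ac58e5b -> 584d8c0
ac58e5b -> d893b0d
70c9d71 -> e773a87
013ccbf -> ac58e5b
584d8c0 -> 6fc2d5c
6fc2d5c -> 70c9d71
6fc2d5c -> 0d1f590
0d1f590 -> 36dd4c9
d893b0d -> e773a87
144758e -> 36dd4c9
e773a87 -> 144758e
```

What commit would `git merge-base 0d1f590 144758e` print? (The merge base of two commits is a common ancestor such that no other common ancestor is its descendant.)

36dd4c9

Ancestors of 0d1f590: {0d1f590, 36dd4c9}.
Ancestors of 144758e: {144758e, 36dd4c9}.
Common ancestors: {36dd4c9}.
The only common ancestor is 36dd4c9, so it is the merge base.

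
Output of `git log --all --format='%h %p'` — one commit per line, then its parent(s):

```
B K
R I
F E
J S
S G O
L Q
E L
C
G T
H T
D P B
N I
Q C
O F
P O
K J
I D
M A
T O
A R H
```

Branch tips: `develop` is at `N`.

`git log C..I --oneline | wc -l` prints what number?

14

Reachable from I: {B, C, D, E, F, G, I, J, K, L, O, P, Q, S, T}.
Reachable from C: {C}.
In I's history but not C's: {B, D, E, F, G, I, J, K, L, O, P, Q, S, T} — 14 commits.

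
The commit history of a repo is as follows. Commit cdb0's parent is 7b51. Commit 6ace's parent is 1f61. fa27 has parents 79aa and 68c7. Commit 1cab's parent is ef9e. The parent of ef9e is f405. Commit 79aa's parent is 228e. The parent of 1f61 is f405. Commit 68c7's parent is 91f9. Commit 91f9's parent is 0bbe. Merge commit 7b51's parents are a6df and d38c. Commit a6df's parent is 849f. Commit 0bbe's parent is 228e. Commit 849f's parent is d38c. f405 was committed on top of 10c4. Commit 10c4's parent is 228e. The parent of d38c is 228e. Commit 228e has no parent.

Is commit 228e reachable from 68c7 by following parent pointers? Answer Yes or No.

Yes

Ancestors of 68c7 (commits reachable by following parents): {0bbe, 228e, 68c7, 91f9}.
228e is in that set, so it is an ancestor of 68c7.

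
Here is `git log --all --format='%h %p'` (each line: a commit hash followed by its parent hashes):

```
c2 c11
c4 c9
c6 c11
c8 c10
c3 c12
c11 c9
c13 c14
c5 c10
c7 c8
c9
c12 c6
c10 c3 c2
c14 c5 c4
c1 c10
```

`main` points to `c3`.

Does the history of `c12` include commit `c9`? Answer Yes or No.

Yes

Ancestors of c12 (commits reachable by following parents): {c11, c12, c6, c9}.
c9 is in that set, so it is an ancestor of c12.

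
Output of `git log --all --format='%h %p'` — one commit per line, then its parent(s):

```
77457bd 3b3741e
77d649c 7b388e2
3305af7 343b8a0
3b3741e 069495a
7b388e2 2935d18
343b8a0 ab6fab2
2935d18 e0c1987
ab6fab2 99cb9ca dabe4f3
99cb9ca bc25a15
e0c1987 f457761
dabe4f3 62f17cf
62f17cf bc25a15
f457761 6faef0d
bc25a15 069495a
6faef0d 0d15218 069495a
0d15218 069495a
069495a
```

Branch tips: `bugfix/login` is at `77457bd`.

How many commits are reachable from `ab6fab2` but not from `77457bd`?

5

Reachable from ab6fab2: {069495a, 62f17cf, 99cb9ca, ab6fab2, bc25a15, dabe4f3}.
Reachable from 77457bd: {069495a, 3b3741e, 77457bd}.
In ab6fab2's history but not 77457bd's: {62f17cf, 99cb9ca, ab6fab2, bc25a15, dabe4f3} — 5 commits.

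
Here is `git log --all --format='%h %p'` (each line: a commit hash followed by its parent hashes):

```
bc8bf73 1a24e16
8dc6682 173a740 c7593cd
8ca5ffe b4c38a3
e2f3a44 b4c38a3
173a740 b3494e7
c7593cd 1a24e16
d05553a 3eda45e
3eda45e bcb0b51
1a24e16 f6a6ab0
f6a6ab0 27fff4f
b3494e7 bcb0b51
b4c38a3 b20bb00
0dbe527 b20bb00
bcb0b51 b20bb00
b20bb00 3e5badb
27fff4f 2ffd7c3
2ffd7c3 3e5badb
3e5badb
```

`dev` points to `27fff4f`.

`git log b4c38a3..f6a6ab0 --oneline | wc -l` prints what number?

Reachable from f6a6ab0: {27fff4f, 2ffd7c3, 3e5badb, f6a6ab0}.
Reachable from b4c38a3: {3e5badb, b20bb00, b4c38a3}.
In f6a6ab0's history but not b4c38a3's: {27fff4f, 2ffd7c3, f6a6ab0} — 3 commits.

3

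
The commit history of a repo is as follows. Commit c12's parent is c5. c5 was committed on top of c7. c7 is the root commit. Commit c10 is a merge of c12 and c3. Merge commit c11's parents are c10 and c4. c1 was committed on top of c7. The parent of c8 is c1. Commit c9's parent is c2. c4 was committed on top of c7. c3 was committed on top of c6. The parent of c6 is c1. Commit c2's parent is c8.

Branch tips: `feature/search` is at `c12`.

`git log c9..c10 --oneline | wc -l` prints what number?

Reachable from c10: {c1, c10, c12, c3, c5, c6, c7}.
Reachable from c9: {c1, c2, c7, c8, c9}.
In c10's history but not c9's: {c10, c12, c3, c5, c6} — 5 commits.

5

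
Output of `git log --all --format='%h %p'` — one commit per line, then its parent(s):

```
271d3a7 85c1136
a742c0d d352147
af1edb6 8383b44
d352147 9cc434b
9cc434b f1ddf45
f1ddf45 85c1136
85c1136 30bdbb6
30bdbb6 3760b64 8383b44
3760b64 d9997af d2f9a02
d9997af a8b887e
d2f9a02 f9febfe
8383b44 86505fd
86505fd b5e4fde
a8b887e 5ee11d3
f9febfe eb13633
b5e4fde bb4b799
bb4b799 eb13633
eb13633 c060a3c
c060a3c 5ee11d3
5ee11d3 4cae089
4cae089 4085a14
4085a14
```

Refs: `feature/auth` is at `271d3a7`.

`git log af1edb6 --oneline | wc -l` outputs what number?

10

Walking parent pointers from af1edb6: reachable set = {4085a14, 4cae089, 5ee11d3, 8383b44, 86505fd, af1edb6, b5e4fde, bb4b799, c060a3c, eb13633}.
That is 10 commits.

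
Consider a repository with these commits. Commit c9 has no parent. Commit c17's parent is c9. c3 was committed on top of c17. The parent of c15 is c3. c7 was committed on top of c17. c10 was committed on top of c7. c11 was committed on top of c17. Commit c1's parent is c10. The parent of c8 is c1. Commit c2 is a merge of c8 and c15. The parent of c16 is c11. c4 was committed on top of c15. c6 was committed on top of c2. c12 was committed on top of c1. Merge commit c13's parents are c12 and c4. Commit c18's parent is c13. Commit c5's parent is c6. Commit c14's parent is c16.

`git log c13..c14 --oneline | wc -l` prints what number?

3

Reachable from c14: {c11, c14, c16, c17, c9}.
Reachable from c13: {c1, c10, c12, c13, c15, c17, c3, c4, c7, c9}.
In c14's history but not c13's: {c11, c14, c16} — 3 commits.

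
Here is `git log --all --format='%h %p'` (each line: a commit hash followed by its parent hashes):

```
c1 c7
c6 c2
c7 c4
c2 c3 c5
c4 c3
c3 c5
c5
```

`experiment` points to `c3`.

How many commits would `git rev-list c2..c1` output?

3

Reachable from c1: {c1, c3, c4, c5, c7}.
Reachable from c2: {c2, c3, c5}.
In c1's history but not c2's: {c1, c4, c7} — 3 commits.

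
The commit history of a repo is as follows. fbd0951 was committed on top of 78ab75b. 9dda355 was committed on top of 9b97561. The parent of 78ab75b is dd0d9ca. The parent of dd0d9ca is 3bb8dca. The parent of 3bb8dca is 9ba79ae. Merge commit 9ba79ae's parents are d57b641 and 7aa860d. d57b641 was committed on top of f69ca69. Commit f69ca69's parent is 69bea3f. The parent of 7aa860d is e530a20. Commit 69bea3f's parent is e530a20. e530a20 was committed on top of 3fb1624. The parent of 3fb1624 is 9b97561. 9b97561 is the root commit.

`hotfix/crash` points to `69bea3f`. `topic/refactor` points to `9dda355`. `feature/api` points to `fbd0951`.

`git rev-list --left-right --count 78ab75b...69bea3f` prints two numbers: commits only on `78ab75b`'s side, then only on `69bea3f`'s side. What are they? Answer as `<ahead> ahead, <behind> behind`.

Reachable from 78ab75b: {3bb8dca, 3fb1624, 69bea3f, 78ab75b, 7aa860d, 9b97561, 9ba79ae, d57b641, dd0d9ca, e530a20, f69ca69}.
Reachable from 69bea3f: {3fb1624, 69bea3f, 9b97561, e530a20}.
Only in 78ab75b's history (ahead): {3bb8dca, 78ab75b, 7aa860d, 9ba79ae, d57b641, dd0d9ca, f69ca69} — 7.
Only in 69bea3f's history (behind): {} — 0.

7 ahead, 0 behind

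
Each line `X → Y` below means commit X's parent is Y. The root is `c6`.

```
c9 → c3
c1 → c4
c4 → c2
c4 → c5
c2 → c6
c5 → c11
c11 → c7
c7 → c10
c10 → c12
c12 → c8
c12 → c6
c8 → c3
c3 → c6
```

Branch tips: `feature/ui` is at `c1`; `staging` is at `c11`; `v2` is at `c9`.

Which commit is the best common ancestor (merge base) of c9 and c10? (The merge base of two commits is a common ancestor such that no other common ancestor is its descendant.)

Ancestors of c9: {c3, c6, c9}.
Ancestors of c10: {c10, c12, c3, c6, c8}.
Common ancestors: {c3, c6}.
Among these, c3 is not an ancestor of any other common ancestor — it is the merge base.

c3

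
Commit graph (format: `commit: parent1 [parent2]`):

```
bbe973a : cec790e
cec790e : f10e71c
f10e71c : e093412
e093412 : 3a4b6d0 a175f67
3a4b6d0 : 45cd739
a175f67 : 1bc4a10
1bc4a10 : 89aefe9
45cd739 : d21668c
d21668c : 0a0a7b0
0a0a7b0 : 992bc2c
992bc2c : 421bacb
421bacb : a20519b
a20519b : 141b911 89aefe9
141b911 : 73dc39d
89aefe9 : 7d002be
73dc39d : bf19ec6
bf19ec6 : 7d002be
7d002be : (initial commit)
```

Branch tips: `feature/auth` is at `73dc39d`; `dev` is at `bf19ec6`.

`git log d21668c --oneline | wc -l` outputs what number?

10

Walking parent pointers from d21668c: reachable set = {0a0a7b0, 141b911, 421bacb, 73dc39d, 7d002be, 89aefe9, 992bc2c, a20519b, bf19ec6, d21668c}.
That is 10 commits.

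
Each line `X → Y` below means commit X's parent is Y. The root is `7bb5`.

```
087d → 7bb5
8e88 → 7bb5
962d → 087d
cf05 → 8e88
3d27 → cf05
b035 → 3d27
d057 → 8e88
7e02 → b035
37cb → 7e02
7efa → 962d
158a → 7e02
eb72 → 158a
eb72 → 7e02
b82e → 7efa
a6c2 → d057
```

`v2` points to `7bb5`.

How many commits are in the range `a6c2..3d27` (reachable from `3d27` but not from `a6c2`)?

2

Reachable from 3d27: {3d27, 7bb5, 8e88, cf05}.
Reachable from a6c2: {7bb5, 8e88, a6c2, d057}.
In 3d27's history but not a6c2's: {3d27, cf05} — 2 commits.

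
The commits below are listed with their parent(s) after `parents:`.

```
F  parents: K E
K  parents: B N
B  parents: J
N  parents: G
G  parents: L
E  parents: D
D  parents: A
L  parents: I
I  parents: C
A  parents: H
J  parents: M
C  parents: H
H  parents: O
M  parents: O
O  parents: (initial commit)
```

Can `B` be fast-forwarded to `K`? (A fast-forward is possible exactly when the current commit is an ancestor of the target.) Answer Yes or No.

A fast-forward from B to K is possible iff B is an ancestor of K.
Ancestors of K: {B, C, G, H, I, J, K, L, M, N, O}.
B is among them, so fast-forward is possible.

Yes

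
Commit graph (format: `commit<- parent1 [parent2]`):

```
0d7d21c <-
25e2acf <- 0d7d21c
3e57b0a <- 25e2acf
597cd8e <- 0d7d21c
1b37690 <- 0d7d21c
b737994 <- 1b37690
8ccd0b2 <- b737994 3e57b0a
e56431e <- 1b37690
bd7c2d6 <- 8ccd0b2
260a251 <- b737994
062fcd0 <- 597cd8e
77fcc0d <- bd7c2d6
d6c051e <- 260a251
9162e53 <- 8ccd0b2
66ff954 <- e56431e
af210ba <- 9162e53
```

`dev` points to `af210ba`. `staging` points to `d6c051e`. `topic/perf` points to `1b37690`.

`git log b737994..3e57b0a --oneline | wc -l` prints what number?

Reachable from 3e57b0a: {0d7d21c, 25e2acf, 3e57b0a}.
Reachable from b737994: {0d7d21c, 1b37690, b737994}.
In 3e57b0a's history but not b737994's: {25e2acf, 3e57b0a} — 2 commits.

2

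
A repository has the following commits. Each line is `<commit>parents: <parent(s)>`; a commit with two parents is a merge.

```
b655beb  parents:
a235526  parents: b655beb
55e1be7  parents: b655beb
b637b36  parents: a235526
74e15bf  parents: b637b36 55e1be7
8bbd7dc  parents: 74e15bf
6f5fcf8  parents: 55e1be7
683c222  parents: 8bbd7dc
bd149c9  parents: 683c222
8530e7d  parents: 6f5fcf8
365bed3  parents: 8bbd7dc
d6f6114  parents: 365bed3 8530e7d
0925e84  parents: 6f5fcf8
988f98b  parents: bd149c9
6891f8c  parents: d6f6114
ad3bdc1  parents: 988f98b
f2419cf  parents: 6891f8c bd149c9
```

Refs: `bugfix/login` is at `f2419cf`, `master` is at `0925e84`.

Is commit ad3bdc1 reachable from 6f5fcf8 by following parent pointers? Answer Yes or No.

No

Ancestors of 6f5fcf8: {55e1be7, 6f5fcf8, b655beb}.
ad3bdc1 is not in that set, so it is not an ancestor of 6f5fcf8.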